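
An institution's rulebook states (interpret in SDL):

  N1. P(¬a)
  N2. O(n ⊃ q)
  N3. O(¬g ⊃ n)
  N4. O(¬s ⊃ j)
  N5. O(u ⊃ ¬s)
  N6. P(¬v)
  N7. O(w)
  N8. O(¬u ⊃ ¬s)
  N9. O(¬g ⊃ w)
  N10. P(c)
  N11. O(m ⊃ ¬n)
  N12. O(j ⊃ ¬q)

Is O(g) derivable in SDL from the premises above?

Premises 5 and 8 are O(u ⊃ ¬s) and O(¬u ⊃ ¬s); every ideal world satisfies u or ¬u, so in either case ¬s holds — hence O(¬s).
Applying K to premise 4 (O(¬s ⊃ j)) and O(¬s) yields O(j).
Applying K to premise 12 (O(j ⊃ ¬q)) and O(j) yields O(¬q).
The contrapositive of premise 2 (O(n ⊃ q)) is O(¬q ⊃ ¬n), and O(¬q) is already established, so O(¬n).
Premise 3, O(¬g ⊃ n), contraposes to O(¬n ⊃ g); with O(¬n) we get O(g).
Premises 1, 6, 7, 9, 10, 11 do not contribute to this derivation.
So O(g) follows.

Yes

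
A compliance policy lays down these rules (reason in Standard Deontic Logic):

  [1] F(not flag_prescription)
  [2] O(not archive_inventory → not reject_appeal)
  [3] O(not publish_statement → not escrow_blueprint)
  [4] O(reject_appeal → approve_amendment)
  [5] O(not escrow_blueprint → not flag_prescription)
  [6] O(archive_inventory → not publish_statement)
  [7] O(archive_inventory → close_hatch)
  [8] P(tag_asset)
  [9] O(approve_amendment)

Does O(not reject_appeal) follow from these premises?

F(not flag_prescription) at premise 1 means O(flag_prescription).
The contrapositive of premise 5 (O(not escrow_blueprint → not flag_prescription)) is O(flag_prescription → escrow_blueprint), and O(flag_prescription) is already established, so O(escrow_blueprint).
The contrapositive of premise 3 (O(not publish_statement → not escrow_blueprint)) is O(escrow_blueprint → publish_statement), and O(escrow_blueprint) is already established, so O(publish_statement).
Premise 6, O(archive_inventory → not publish_statement), contraposes to O(publish_statement → not archive_inventory); with O(publish_statement) we get O(not archive_inventory).
Applying K to premise 2 (O(not archive_inventory → not reject_appeal)) and O(not archive_inventory) yields O(not reject_appeal).
Premises 4, 7, 8, 9 do not contribute to this derivation.
So O(not reject_appeal) follows.

Yes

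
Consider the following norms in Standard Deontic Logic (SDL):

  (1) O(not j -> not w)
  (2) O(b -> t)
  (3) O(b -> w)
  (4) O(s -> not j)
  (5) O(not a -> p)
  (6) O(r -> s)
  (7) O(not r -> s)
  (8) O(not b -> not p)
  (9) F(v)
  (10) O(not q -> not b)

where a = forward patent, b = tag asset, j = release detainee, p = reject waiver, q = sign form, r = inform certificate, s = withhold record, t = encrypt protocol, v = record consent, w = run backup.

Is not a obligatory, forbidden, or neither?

Premises 6 and 7 are O(r -> s) and O(not r -> s); every ideal world satisfies r or not r, so in either case s holds — hence O(s).
Applying K to premise 4 (O(s -> not j)) and O(s) yields O(not j).
From O(not j) and premise 1, O(not j -> not w), we obtain O(not w).
Premise 3, O(b -> w), contraposes to O(not w -> not b); with O(not w) we get O(not b).
With premise 8, O(not b -> not p), the K-axiom yields O(not p).
Premise 5 is O(not a -> p); contrapositively O(not p -> a). Since O(not p) holds, K gives O(a).
Premises 2, 9, 10 do not contribute to this derivation.
Thus O(a), which is F(not a): not a is forbidden.

Forbidden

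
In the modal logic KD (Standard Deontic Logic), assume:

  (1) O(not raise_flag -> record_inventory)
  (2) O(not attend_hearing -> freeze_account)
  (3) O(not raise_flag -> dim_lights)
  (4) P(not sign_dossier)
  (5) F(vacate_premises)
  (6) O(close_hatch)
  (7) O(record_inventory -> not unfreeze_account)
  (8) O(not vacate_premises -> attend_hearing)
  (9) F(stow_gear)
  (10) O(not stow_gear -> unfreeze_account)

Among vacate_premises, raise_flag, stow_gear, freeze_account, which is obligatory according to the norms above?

raise_flag

F(stow_gear) at premise 9 means O(not stow_gear).
Premise 10 is O(not stow_gear -> unfreeze_account); since O(not stow_gear), deontic closure gives O(unfreeze_account).
Premise 7, O(record_inventory -> not unfreeze_account), contraposes to O(unfreeze_account -> not record_inventory); with O(unfreeze_account) we get O(not record_inventory).
Premise 1, O(not raise_flag -> record_inventory), contraposes to O(not record_inventory -> raise_flag); with O(not record_inventory) we get O(raise_flag).
So O(raise_flag) holds — raise_flag is obligatory. None of the other listed options is made obligatory by any chain of premises.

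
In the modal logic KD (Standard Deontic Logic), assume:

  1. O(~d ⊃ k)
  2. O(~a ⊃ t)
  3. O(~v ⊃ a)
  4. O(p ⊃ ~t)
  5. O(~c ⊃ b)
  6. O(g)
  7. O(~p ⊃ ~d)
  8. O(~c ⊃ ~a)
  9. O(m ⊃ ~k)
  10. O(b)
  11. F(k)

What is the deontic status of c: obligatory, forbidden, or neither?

F(k) at premise 11 means O(~k).
Premise 1, O(~d ⊃ k), contraposes to O(~k ⊃ d); with O(~k) we get O(d).
Premise 7, O(~p ⊃ ~d), contraposes to O(d ⊃ p); with O(d) we get O(p).
Applying K to premise 4 (O(p ⊃ ~t)) and O(p) yields O(~t).
The contrapositive of premise 2 (O(~a ⊃ t)) is O(~t ⊃ a), and O(~t) is already established, so O(a).
Premise 8 is O(~c ⊃ ~a); contrapositively O(a ⊃ c). Since O(a) holds, K gives O(c).
Premises 3, 5, 6, 9, 10 do not contribute to this derivation.
Hence c is obligatory.

Obligatory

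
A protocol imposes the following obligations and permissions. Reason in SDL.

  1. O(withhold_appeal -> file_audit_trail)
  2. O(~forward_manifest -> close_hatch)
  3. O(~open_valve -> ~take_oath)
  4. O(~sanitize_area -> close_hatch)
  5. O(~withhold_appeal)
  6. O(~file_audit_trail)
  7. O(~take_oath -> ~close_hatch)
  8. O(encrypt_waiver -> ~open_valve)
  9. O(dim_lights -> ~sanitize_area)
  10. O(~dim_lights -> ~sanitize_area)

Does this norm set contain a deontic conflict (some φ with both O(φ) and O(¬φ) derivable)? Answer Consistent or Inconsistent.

Premise 1 is O(withhold_appeal -> file_audit_trail), but O(withhold_appeal) is not derivable from the premises, so it does not yield O(file_audit_trail).
So O(file_audit_trail) is not derivable, and the apparent clash with O(~file_audit_trail) does not arise.
A world satisfying every obligation exists (e.g. close_hatch=true, dim_lights=false, encrypt_waiver=false, file_audit_trail=false, forward_manifest=false, open_valve=true, sanitize_area=false, take_oath=true, withhold_appeal=false); no atom is both obligatory and forbidden, so the set is consistent.

Consistent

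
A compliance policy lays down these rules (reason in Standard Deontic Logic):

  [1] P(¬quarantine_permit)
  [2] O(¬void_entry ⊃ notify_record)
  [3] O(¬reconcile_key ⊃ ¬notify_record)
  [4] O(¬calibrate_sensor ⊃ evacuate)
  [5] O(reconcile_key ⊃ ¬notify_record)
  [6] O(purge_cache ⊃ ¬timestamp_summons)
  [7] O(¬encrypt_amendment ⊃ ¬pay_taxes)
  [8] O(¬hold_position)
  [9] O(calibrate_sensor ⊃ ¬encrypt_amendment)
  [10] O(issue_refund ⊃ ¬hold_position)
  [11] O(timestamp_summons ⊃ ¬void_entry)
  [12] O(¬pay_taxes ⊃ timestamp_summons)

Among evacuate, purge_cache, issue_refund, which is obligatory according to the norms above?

evacuate

By case analysis on ¬reconcile_key: premise 3 gives O(¬reconcile_key ⊃ ¬notify_record) and premise 5 gives O(reconcile_key ⊃ ¬notify_record), so O(¬notify_record) either way.
Premise 2, O(¬void_entry ⊃ notify_record), contraposes to O(¬notify_record ⊃ void_entry); with O(¬notify_record) we get O(void_entry).
Premise 11 is O(timestamp_summons ⊃ ¬void_entry); contrapositively O(void_entry ⊃ ¬timestamp_summons). Since O(void_entry) holds, K gives O(¬timestamp_summons).
Premise 12 is O(¬pay_taxes ⊃ timestamp_summons); contrapositively O(¬timestamp_summons ⊃ pay_taxes). Since O(¬timestamp_summons) holds, K gives O(pay_taxes).
The contrapositive of premise 7 (O(¬encrypt_amendment ⊃ ¬pay_taxes)) is O(pay_taxes ⊃ encrypt_amendment), and O(pay_taxes) is already established, so O(encrypt_amendment).
Premise 9 is O(calibrate_sensor ⊃ ¬encrypt_amendment); contrapositively O(encrypt_amendment ⊃ ¬calibrate_sensor). Since O(encrypt_amendment) holds, K gives O(¬calibrate_sensor).
From O(¬calibrate_sensor) and premise 4, O(¬calibrate_sensor ⊃ evacuate), we obtain O(evacuate).
So O(evacuate) holds — evacuate is obligatory. None of the other listed options is made obligatory by any chain of premises.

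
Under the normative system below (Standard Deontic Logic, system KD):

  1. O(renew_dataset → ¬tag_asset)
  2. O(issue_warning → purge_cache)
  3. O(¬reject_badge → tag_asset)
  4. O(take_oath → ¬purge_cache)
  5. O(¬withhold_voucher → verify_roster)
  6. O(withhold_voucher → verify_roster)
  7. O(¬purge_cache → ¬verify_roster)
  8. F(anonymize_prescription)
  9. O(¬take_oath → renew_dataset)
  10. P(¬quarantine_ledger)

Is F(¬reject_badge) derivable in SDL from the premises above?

Premises 6 and 5 cover both cases: O(withhold_voucher → verify_roster) and O(¬withhold_voucher → verify_roster). Since withhold_voucher ∨ ¬withhold_voucher is a tautology, O(verify_roster) follows.
Premise 7, O(¬purge_cache → ¬verify_roster), contraposes to O(verify_roster → purge_cache); with O(verify_roster) we get O(purge_cache).
The contrapositive of premise 4 (O(take_oath → ¬purge_cache)) is O(purge_cache → ¬take_oath), and O(purge_cache) is already established, so O(¬take_oath).
From O(¬take_oath) and premise 9, O(¬take_oath → renew_dataset), we obtain O(renew_dataset).
Applying K to premise 1 (O(renew_dataset → ¬tag_asset)) and O(renew_dataset) yields O(¬tag_asset).
Premise 3, O(¬reject_badge → tag_asset), contraposes to O(¬tag_asset → reject_badge); with O(¬tag_asset) we get O(reject_badge).
Premises 2, 8, 10 do not contribute to this derivation.
So O(reject_badge) holds, i.e. F(¬reject_badge). The claim follows.

Yes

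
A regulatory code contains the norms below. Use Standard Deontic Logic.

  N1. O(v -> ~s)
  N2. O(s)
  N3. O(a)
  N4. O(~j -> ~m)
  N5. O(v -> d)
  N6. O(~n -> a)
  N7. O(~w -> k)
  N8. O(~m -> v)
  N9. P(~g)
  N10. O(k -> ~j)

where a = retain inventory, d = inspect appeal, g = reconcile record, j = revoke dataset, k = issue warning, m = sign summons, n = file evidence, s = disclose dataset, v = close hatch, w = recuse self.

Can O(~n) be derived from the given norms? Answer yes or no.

No

Premise 6 is O(~n -> a); even if O(a) held, inferring O(~n) would be affirming the consequent — invalid.
No other premise forces O(~n). An ideal world satisfying every premise can still have ~n false, so O(~n) is not derivable.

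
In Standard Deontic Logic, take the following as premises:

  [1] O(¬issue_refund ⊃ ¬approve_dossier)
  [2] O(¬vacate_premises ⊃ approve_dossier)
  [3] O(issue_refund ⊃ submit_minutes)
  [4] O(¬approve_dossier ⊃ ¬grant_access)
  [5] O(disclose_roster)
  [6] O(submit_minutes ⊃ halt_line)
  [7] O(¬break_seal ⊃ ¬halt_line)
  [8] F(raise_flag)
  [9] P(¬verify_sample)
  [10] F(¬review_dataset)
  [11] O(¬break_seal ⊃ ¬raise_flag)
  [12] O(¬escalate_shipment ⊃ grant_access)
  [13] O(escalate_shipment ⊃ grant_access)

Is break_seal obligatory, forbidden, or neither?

Premises 12 and 13 cover both cases: O(¬escalate_shipment ⊃ grant_access) and O(escalate_shipment ⊃ grant_access). Since ¬escalate_shipment ∨ escalate_shipment is a tautology, O(grant_access) follows.
Premise 4, O(¬approve_dossier ⊃ ¬grant_access), contraposes to O(grant_access ⊃ approve_dossier); with O(grant_access) we get O(approve_dossier).
Premise 1 is O(¬issue_refund ⊃ ¬approve_dossier); contrapositively O(approve_dossier ⊃ issue_refund). Since O(approve_dossier) holds, K gives O(issue_refund).
Applying K to premise 3 (O(issue_refund ⊃ submit_minutes)) and O(issue_refund) yields O(submit_minutes).
From O(submit_minutes) and premise 6, O(submit_minutes ⊃ halt_line), we obtain O(halt_line).
Premise 7, O(¬break_seal ⊃ ¬halt_line), contraposes to O(halt_line ⊃ break_seal); with O(halt_line) we get O(break_seal).
Premises 2, 5, 8, 9, 10, 11 do not contribute to this derivation.
Hence break_seal is obligatory.

Obligatory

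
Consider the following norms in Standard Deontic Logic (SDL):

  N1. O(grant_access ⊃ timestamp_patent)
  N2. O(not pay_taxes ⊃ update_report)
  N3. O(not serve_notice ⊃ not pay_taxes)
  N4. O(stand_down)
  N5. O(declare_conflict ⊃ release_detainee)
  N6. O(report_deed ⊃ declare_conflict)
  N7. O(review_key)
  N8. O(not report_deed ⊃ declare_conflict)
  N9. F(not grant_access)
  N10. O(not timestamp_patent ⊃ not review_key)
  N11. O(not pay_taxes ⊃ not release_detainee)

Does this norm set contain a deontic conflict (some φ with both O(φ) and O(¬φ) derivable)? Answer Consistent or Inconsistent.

Consistent

Premise 10 is O(not timestamp_patent ⊃ not review_key), but O(not timestamp_patent) is not derivable from the premises, so it does not yield O(not review_key).
So O(not review_key) is not derivable, and the apparent clash with O(review_key) does not arise.
A world satisfying every obligation exists (e.g. declare_conflict=true, grant_access=true, pay_taxes=true, release_detainee=true, report_deed=false, review_key=true, serve_notice=true, stand_down=true, timestamp_patent=true, update_report=false); no atom is both obligatory and forbidden, so the set is consistent.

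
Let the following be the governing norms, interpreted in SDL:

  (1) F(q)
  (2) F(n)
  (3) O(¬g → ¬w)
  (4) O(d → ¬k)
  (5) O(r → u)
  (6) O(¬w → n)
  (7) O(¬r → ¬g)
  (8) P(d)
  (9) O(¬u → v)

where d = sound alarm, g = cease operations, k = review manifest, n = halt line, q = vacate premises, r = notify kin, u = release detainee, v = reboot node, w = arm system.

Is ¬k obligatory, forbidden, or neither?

Premise 4 is O(d → ¬k), but O(d) is not derivable from the premises (the permission P(d) asserts only ¬O(¬d), not O(d)), so it does not yield O(¬k).
No premise or chain of K-axiom applications forces O(¬k), and none forces O(k). So ¬k is neither obligatory nor forbidden under these norms.

Neither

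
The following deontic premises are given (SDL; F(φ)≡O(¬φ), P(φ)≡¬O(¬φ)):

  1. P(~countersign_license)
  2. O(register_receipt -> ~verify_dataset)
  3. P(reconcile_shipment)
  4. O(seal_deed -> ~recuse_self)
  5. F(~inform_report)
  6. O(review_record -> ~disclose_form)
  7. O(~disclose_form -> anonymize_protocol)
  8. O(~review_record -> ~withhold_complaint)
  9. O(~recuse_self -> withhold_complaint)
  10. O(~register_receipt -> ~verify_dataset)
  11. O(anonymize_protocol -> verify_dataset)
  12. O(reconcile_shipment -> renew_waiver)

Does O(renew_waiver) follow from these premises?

No

Premise 12 is O(reconcile_shipment -> renew_waiver), but O(reconcile_shipment) is not derivable from the premises (the permission P(reconcile_shipment) asserts only ~O(~reconcile_shipment), not O(reconcile_shipment)), so it does not yield O(renew_waiver).
No other premise forces O(renew_waiver). An ideal world satisfying every premise can still have renew_waiver false, so O(renew_waiver) is not derivable.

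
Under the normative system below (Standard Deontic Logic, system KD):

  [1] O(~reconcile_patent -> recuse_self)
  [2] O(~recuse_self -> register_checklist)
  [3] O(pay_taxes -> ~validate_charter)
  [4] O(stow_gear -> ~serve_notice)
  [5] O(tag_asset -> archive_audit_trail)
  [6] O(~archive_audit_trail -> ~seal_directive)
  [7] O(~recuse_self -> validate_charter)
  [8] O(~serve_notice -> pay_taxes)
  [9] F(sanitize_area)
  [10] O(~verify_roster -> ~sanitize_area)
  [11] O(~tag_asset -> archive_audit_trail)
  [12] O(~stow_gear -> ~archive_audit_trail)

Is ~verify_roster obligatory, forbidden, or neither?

Premise 10 is O(~verify_roster -> ~sanitize_area); even if O(~sanitize_area) held, inferring O(~verify_roster) would be affirming the consequent — invalid.
No premise or chain of K-axiom applications forces O(~verify_roster), and none forces O(verify_roster). So ~verify_roster is neither obligatory nor forbidden under these norms.

Neither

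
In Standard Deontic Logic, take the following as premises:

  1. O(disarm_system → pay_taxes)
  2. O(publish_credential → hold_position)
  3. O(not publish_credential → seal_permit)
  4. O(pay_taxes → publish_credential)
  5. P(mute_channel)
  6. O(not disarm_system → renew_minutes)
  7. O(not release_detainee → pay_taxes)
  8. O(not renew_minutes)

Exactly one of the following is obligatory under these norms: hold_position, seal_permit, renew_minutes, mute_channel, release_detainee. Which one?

From premise 8 we have O(not renew_minutes).
The contrapositive of premise 6 (O(not disarm_system → renew_minutes)) is O(not renew_minutes → disarm_system), and O(not renew_minutes) is already established, so O(disarm_system).
From O(disarm_system) and premise 1, O(disarm_system → pay_taxes), we obtain O(pay_taxes).
With premise 4, O(pay_taxes → publish_credential), the K-axiom yields O(publish_credential).
From O(publish_credential) and premise 2, O(publish_credential → hold_position), we obtain O(hold_position).
So O(hold_position) holds — hold_position is obligatory. None of the other listed options is made obligatory by any chain of premises.

hold_position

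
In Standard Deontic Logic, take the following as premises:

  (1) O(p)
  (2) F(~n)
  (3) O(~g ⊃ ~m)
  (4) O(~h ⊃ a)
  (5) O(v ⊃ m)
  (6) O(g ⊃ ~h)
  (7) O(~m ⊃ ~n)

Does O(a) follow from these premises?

Yes

Premise 2 is F(~n), i.e. O(n).
Premise 7, O(~m ⊃ ~n), contraposes to O(n ⊃ m); with O(n) we get O(m).
Premise 3, O(~g ⊃ ~m), contraposes to O(m ⊃ g); with O(m) we get O(g).
With premise 6, O(g ⊃ ~h), the K-axiom yields O(~h).
Premise 4 is O(~h ⊃ a); since O(~h), deontic closure gives O(a).
Premises 1, 5 do not contribute to this derivation.
So O(a) follows.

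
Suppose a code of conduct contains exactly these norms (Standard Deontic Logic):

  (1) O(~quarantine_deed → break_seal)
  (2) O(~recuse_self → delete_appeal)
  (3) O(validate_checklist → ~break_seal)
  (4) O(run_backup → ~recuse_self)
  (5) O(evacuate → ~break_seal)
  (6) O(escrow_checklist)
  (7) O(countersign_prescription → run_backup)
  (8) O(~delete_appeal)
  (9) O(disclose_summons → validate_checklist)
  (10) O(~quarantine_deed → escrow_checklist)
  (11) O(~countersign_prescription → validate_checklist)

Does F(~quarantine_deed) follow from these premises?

From premise 8 we have O(~delete_appeal).
Premise 2, O(~recuse_self → delete_appeal), contraposes to O(~delete_appeal → recuse_self); with O(~delete_appeal) we get O(recuse_self).
Premise 4, O(run_backup → ~recuse_self), contraposes to O(recuse_self → ~run_backup); with O(recuse_self) we get O(~run_backup).
Premise 7 is O(countersign_prescription → run_backup); contrapositively O(~run_backup → ~countersign_prescription). Since O(~run_backup) holds, K gives O(~countersign_prescription).
With premise 11, O(~countersign_prescription → validate_checklist), the K-axiom yields O(validate_checklist).
With premise 3, O(validate_checklist → ~break_seal), the K-axiom yields O(~break_seal).
Premise 1 is O(~quarantine_deed → break_seal); contrapositively O(~break_seal → quarantine_deed). Since O(~break_seal) holds, K gives O(quarantine_deed).
Premises 5, 6, 9, 10 do not contribute to this derivation.
So O(quarantine_deed) holds, i.e. F(~quarantine_deed). The claim follows.

Yes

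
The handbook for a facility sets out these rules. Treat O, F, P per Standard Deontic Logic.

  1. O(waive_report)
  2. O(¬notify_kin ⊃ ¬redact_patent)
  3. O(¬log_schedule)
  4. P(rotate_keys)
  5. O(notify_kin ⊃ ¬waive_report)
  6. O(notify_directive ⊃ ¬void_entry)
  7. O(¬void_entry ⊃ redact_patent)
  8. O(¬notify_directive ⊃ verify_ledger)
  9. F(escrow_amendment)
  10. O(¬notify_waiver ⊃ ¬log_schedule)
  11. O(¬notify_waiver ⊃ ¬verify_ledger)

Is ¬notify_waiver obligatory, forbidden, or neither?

Forbidden

From premise 1 we have O(waive_report).
Premise 5, O(notify_kin ⊃ ¬waive_report), contraposes to O(waive_report ⊃ ¬notify_kin); with O(waive_report) we get O(¬notify_kin).
With premise 2, O(¬notify_kin ⊃ ¬redact_patent), the K-axiom yields O(¬redact_patent).
Premise 7 is O(¬void_entry ⊃ redact_patent); contrapositively O(¬redact_patent ⊃ void_entry). Since O(¬redact_patent) holds, K gives O(void_entry).
The contrapositive of premise 6 (O(notify_directive ⊃ ¬void_entry)) is O(void_entry ⊃ ¬notify_directive), and O(void_entry) is already established, so O(¬notify_directive).
From O(¬notify_directive) and premise 8, O(¬notify_directive ⊃ verify_ledger), we obtain O(verify_ledger).
Premise 11, O(¬notify_waiver ⊃ ¬verify_ledger), contraposes to O(verify_ledger ⊃ notify_waiver); with O(verify_ledger) we get O(notify_waiver).
Premises 3, 4, 9, 10 do not contribute to this derivation.
Thus O(notify_waiver), which is F(¬notify_waiver): ¬notify_waiver is forbidden.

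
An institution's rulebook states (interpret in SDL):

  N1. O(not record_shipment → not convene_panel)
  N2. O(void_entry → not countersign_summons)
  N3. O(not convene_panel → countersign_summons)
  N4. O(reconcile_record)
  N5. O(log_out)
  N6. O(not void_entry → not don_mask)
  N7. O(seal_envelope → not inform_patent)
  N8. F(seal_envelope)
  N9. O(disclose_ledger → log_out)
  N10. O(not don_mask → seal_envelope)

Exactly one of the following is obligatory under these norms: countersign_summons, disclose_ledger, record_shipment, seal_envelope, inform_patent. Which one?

record_shipment

F(seal_envelope) at premise 8 means O(not seal_envelope).
Premise 10 is O(not don_mask → seal_envelope); contrapositively O(not seal_envelope → don_mask). Since O(not seal_envelope) holds, K gives O(don_mask).
Premise 6 is O(not void_entry → not don_mask); contrapositively O(don_mask → void_entry). Since O(don_mask) holds, K gives O(void_entry).
Premise 2 is O(void_entry → not countersign_summons); since O(void_entry), deontic closure gives O(not countersign_summons).
The contrapositive of premise 3 (O(not convene_panel → countersign_summons)) is O(not countersign_summons → convene_panel), and O(not countersign_summons) is already established, so O(convene_panel).
Premise 1 is O(not record_shipment → not convene_panel); contrapositively O(convene_panel → record_shipment). Since O(convene_panel) holds, K gives O(record_shipment).
So O(record_shipment) holds — record_shipment is obligatory. None of the other listed options is made obligatory by any chain of premises.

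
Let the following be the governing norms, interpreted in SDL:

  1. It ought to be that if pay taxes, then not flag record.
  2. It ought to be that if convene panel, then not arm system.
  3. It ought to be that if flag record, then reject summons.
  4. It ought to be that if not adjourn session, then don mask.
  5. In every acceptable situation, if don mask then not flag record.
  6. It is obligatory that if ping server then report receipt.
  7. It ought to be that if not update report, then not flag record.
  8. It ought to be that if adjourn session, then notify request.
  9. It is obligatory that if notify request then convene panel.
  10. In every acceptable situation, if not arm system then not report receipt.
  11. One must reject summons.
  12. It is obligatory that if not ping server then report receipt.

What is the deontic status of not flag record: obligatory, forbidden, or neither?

Obligatory

Premises 12 and 6 are O(¬ping_server → report_receipt) and O(ping_server → report_receipt); every ideal world satisfies ¬ping_server or ping_server, so in either case report_receipt holds — hence O(report_receipt).
Premise 10, O(¬arm_system → ¬report_receipt), contraposes to O(report_receipt → arm_system); with O(report_receipt) we get O(arm_system).
The contrapositive of premise 2 (O(convene_panel → ¬arm_system)) is O(arm_system → ¬convene_panel), and O(arm_system) is already established, so O(¬convene_panel).
Premise 9, O(notify_request → convene_panel), contraposes to O(¬convene_panel → ¬notify_request); with O(¬convene_panel) we get O(¬notify_request).
The contrapositive of premise 8 (O(adjourn_session → notify_request)) is O(¬notify_request → ¬adjourn_session), and O(¬notify_request) is already established, so O(¬adjourn_session).
With premise 4, O(¬adjourn_session → don_mask), the K-axiom yields O(don_mask).
Applying K to premise 5 (O(don_mask → ¬flag_record)) and O(don_mask) yields O(¬flag_record).
Premises 1, 3, 7, 11 do not contribute to this derivation.
Hence ¬flag_record is obligatory.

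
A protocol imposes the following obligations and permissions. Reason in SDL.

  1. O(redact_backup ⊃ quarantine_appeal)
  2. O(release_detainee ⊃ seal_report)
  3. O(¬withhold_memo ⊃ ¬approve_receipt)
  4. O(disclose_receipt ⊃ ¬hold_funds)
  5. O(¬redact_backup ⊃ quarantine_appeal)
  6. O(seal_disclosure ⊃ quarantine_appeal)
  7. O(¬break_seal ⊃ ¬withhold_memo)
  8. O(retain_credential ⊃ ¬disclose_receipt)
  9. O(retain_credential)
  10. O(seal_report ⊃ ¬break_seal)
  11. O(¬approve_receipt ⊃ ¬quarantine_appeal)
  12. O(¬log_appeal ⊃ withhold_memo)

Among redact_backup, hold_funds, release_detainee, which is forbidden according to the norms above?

release_detainee

Premises 1 and 5 cover both cases: O(redact_backup ⊃ quarantine_appeal) and O(¬redact_backup ⊃ quarantine_appeal). Since redact_backup ∨ ¬redact_backup is a tautology, O(quarantine_appeal) follows.
Premise 11 is O(¬approve_receipt ⊃ ¬quarantine_appeal); contrapositively O(quarantine_appeal ⊃ approve_receipt). Since O(quarantine_appeal) holds, K gives O(approve_receipt).
The contrapositive of premise 3 (O(¬withhold_memo ⊃ ¬approve_receipt)) is O(approve_receipt ⊃ withhold_memo), and O(approve_receipt) is already established, so O(withhold_memo).
Premise 7 is O(¬break_seal ⊃ ¬withhold_memo); contrapositively O(withhold_memo ⊃ break_seal). Since O(withhold_memo) holds, K gives O(break_seal).
Premise 10 is O(seal_report ⊃ ¬break_seal); contrapositively O(break_seal ⊃ ¬seal_report). Since O(break_seal) holds, K gives O(¬seal_report).
Premise 2, O(release_detainee ⊃ seal_report), contraposes to O(¬seal_report ⊃ ¬release_detainee); with O(¬seal_report) we get O(¬release_detainee).
So O(¬release_detainee) holds, i.e. release_detainee is forbidden. None of the other listed options is forbidden under the premises.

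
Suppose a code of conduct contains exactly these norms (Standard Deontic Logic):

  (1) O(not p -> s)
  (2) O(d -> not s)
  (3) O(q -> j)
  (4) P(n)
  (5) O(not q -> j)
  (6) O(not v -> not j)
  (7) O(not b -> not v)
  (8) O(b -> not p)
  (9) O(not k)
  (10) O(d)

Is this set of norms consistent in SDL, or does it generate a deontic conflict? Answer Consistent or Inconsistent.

Inconsistent

Premises 5 and 3 cover both cases: O(not q -> j) and O(q -> j). Since not q ∨ q is a tautology, O(j) follows.
Premise 6 is O(not v -> not j); contrapositively O(j -> v). Since O(j) holds, K gives O(v).
The contrapositive of premise 7 (O(not b -> not v)) is O(v -> b), and O(v) is already established, so O(b).
From O(b) and premise 8, O(b -> not p), we obtain O(not p).
From O(not p) and premise 1, O(not p -> s), we obtain O(s).
Premise 2 is O(d -> not s); contrapositively O(s -> not d). Since O(s) holds, K gives O(not d).
Yet premise 10 states O(d).
We now have both O(not d) and O(d) — d is simultaneously obligatory and forbidden, violating the D-axiom.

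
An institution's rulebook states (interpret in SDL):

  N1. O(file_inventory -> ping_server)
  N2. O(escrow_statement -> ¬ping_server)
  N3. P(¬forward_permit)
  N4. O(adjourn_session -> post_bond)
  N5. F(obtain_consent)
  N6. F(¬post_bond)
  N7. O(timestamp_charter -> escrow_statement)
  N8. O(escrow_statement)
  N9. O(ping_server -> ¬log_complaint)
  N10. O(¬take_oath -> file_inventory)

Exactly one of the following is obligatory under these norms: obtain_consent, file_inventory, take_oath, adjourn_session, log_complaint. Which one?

take_oath

From premise 8 we have O(escrow_statement).
With premise 2, O(escrow_statement -> ¬ping_server), the K-axiom yields O(¬ping_server).
Premise 1, O(file_inventory -> ping_server), contraposes to O(¬ping_server -> ¬file_inventory); with O(¬ping_server) we get O(¬file_inventory).
The contrapositive of premise 10 (O(¬take_oath -> file_inventory)) is O(¬file_inventory -> take_oath), and O(¬file_inventory) is already established, so O(take_oath).
So O(take_oath) holds — take_oath is obligatory. None of the other listed options is made obligatory by any chain of premises.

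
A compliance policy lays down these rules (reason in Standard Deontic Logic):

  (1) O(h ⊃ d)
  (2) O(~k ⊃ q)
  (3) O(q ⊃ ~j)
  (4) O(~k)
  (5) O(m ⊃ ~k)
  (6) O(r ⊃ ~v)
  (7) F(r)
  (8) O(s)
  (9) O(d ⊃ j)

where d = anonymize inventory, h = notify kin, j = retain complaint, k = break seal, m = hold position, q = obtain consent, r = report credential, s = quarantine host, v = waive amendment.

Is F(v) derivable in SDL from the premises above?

No

Premise 6 is O(r ⊃ ~v), but O(r) is not derivable from the premises, so it does not yield O(~v).
No other premise forces O(~v). An ideal world satisfying every premise can still have v true, so F(v) is not derivable.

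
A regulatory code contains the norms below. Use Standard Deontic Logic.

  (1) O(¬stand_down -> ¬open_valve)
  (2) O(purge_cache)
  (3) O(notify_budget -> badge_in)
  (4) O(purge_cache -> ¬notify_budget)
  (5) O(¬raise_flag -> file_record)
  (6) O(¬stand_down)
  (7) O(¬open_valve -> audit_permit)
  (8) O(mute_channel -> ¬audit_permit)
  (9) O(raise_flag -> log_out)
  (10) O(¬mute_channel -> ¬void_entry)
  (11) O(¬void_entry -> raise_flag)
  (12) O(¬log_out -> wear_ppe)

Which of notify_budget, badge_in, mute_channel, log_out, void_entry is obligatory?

From premise 6 we have O(¬stand_down).
Premise 1 is O(¬stand_down -> ¬open_valve); since O(¬stand_down), deontic closure gives O(¬open_valve).
Premise 7 is O(¬open_valve -> audit_permit); since O(¬open_valve), deontic closure gives O(audit_permit).
Premise 8, O(mute_channel -> ¬audit_permit), contraposes to O(audit_permit -> ¬mute_channel); with O(audit_permit) we get O(¬mute_channel).
Applying K to premise 10 (O(¬mute_channel -> ¬void_entry)) and O(¬mute_channel) yields O(¬void_entry).
Premise 11 is O(¬void_entry -> raise_flag); since O(¬void_entry), deontic closure gives O(raise_flag).
Applying K to premise 9 (O(raise_flag -> log_out)) and O(raise_flag) yields O(log_out).
So O(log_out) holds — log_out is obligatory. None of the other listed options is made obligatory by any chain of premises.

log_out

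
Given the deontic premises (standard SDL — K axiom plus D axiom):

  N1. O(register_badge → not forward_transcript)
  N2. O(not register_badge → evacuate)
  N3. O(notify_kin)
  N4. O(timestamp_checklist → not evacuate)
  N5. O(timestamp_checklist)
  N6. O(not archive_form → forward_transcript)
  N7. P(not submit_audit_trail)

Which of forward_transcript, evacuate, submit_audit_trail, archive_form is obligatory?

Premise 5 gives O(timestamp_checklist).
Applying K to premise 4 (O(timestamp_checklist → not evacuate)) and O(timestamp_checklist) yields O(not evacuate).
The contrapositive of premise 2 (O(not register_badge → evacuate)) is O(not evacuate → register_badge), and O(not evacuate) is already established, so O(register_badge).
Premise 1 is O(register_badge → not forward_transcript); since O(register_badge), deontic closure gives O(not forward_transcript).
The contrapositive of premise 6 (O(not archive_form → forward_transcript)) is O(not forward_transcript → archive_form), and O(not forward_transcript) is already established, so O(archive_form).
So O(archive_form) holds — archive_form is obligatory. None of the other listed options is made obligatory by any chain of premises.

archive_form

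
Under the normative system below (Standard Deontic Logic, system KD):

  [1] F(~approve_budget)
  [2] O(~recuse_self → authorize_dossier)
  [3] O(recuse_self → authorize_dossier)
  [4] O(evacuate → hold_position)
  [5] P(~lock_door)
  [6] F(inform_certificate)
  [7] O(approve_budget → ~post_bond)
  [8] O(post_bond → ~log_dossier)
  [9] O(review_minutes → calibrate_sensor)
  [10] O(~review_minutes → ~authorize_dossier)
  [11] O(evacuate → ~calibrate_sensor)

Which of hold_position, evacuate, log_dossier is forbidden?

Premises 2 and 3 are O(~recuse_self → authorize_dossier) and O(recuse_self → authorize_dossier); every ideal world satisfies ~recuse_self or recuse_self, so in either case authorize_dossier holds — hence O(authorize_dossier).
The contrapositive of premise 10 (O(~review_minutes → ~authorize_dossier)) is O(authorize_dossier → review_minutes), and O(authorize_dossier) is already established, so O(review_minutes).
Applying K to premise 9 (O(review_minutes → calibrate_sensor)) and O(review_minutes) yields O(calibrate_sensor).
The contrapositive of premise 11 (O(evacuate → ~calibrate_sensor)) is O(calibrate_sensor → ~evacuate), and O(calibrate_sensor) is already established, so O(~evacuate).
So O(~evacuate) holds, i.e. evacuate is forbidden. None of the other listed options is forbidden under the premises.

evacuate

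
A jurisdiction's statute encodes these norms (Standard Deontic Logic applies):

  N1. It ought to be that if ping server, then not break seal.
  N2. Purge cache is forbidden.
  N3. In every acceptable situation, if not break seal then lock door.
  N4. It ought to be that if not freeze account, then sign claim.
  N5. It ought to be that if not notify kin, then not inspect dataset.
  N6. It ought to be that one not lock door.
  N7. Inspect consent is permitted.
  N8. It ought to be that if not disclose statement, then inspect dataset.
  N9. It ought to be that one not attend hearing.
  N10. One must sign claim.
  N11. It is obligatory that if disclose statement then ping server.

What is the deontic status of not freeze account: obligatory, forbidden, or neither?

Premise 4 is O(¬freeze_account → sign_claim); even if O(sign_claim) held, inferring O(¬freeze_account) would be affirming the consequent — invalid.
No premise or chain of K-axiom applications forces O(¬freeze_account), and none forces O(freeze_account). So ¬freeze_account is neither obligatory nor forbidden under these norms.

Neither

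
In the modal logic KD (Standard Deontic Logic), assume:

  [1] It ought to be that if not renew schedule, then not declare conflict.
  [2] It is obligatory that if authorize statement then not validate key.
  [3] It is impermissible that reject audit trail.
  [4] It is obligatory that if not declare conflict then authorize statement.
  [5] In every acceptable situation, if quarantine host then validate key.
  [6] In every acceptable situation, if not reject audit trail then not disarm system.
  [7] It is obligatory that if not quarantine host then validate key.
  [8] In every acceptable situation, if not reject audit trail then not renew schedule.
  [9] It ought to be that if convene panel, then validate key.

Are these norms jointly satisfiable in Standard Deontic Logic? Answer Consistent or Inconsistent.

Premises 7 and 5 cover both cases: O(¬quarantine_host → validate_key) and O(quarantine_host → validate_key). Since ¬quarantine_host ∨ quarantine_host is a tautology, O(validate_key) follows.
The contrapositive of premise 2 (O(authorize_statement → ¬validate_key)) is O(validate_key → ¬authorize_statement), and O(validate_key) is already established, so O(¬authorize_statement).
Premise 4, O(¬declare_conflict → authorize_statement), contraposes to O(¬authorize_statement → declare_conflict); with O(¬authorize_statement) we get O(declare_conflict).
Premise 1 is O(¬renew_schedule → ¬declare_conflict); contrapositively O(declare_conflict → renew_schedule). Since O(declare_conflict) holds, K gives O(renew_schedule).
Premise 8, O(¬reject_audit_trail → ¬renew_schedule), contraposes to O(renew_schedule → reject_audit_trail); with O(renew_schedule) we get O(reject_audit_trail).
Yet premise 3 is F(reject_audit_trail), i.e. O(¬reject_audit_trail).
We now have both O(reject_audit_trail) and O(¬reject_audit_trail) — reject_audit_trail is simultaneously obligatory and forbidden, violating the D-axiom.

Inconsistent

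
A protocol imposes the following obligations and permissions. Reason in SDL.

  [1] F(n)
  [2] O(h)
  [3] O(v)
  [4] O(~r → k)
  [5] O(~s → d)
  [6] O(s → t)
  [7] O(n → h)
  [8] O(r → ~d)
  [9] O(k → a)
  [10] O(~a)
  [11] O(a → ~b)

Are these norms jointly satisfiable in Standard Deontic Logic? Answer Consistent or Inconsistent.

Premise 7 is O(n → h); even if O(h) held, inferring O(n) would be affirming the consequent — invalid.
So O(n) is not derivable, and the apparent clash with O(~n) does not arise.
A world satisfying every obligation exists (e.g. a=false, b=false, d=false, h=true, k=false, n=false, r=true, s=true, t=true, v=true); no atom is both obligatory and forbidden, so the set is consistent.

Consistent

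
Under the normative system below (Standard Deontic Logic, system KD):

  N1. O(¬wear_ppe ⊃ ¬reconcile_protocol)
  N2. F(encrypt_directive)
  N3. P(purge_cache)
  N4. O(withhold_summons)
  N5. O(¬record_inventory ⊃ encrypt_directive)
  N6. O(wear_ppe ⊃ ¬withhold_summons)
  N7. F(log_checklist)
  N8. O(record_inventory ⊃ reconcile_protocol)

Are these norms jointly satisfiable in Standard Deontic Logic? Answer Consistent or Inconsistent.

Inconsistent

Premise 4 gives O(withhold_summons).
Premise 6 is O(wear_ppe ⊃ ¬withhold_summons); contrapositively O(withhold_summons ⊃ ¬wear_ppe). Since O(withhold_summons) holds, K gives O(¬wear_ppe).
With premise 1, O(¬wear_ppe ⊃ ¬reconcile_protocol), the K-axiom yields O(¬reconcile_protocol).
The contrapositive of premise 8 (O(record_inventory ⊃ reconcile_protocol)) is O(¬reconcile_protocol ⊃ ¬record_inventory), and O(¬reconcile_protocol) is already established, so O(¬record_inventory).
With premise 5, O(¬record_inventory ⊃ encrypt_directive), the K-axiom yields O(encrypt_directive).
Yet premise 2 is F(encrypt_directive), i.e. O(¬encrypt_directive).
We now have both O(encrypt_directive) and O(¬encrypt_directive) — encrypt_directive is simultaneously obligatory and forbidden, violating the D-axiom.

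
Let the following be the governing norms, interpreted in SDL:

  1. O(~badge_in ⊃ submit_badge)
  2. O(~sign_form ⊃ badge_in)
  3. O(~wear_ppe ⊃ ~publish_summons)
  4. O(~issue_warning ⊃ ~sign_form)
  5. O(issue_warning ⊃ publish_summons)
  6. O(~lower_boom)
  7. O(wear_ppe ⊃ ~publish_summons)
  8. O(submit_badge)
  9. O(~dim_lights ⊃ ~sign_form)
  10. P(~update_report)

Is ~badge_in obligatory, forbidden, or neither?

Premises 3 and 7 are O(~wear_ppe ⊃ ~publish_summons) and O(wear_ppe ⊃ ~publish_summons); every ideal world satisfies ~wear_ppe or wear_ppe, so in either case ~publish_summons holds — hence O(~publish_summons).
Premise 5 is O(issue_warning ⊃ publish_summons); contrapositively O(~publish_summons ⊃ ~issue_warning). Since O(~publish_summons) holds, K gives O(~issue_warning).
From O(~issue_warning) and premise 4, O(~issue_warning ⊃ ~sign_form), we obtain O(~sign_form).
From O(~sign_form) and premise 2, O(~sign_form ⊃ badge_in), we obtain O(badge_in).
Premises 1, 6, 8, 9, 10 do not contribute to this derivation.
Thus O(badge_in), which is F(~badge_in): ~badge_in is forbidden.

Forbidden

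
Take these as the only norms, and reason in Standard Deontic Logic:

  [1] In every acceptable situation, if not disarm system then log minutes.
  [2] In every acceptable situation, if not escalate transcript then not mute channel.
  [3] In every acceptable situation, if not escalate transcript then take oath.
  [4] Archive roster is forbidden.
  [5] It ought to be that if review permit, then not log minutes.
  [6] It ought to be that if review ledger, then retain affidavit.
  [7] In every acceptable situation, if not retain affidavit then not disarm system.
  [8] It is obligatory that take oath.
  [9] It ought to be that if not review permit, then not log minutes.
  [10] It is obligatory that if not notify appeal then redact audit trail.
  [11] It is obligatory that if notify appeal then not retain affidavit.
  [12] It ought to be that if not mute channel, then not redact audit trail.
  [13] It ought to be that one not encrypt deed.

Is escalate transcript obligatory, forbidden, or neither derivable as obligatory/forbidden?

Premises 5 and 9 are O(review_permit → ¬log_minutes) and O(¬review_permit → ¬log_minutes); every ideal world satisfies review_permit or ¬review_permit, so in either case ¬log_minutes holds — hence O(¬log_minutes).
Premise 1 is O(¬disarm_system → log_minutes); contrapositively O(¬log_minutes → disarm_system). Since O(¬log_minutes) holds, K gives O(disarm_system).
Premise 7 is O(¬retain_affidavit → ¬disarm_system); contrapositively O(disarm_system → retain_affidavit). Since O(disarm_system) holds, K gives O(retain_affidavit).
Premise 11 is O(notify_appeal → ¬retain_affidavit); contrapositively O(retain_affidavit → ¬notify_appeal). Since O(retain_affidavit) holds, K gives O(¬notify_appeal).
Premise 10 is O(¬notify_appeal → redact_audit_trail); since O(¬notify_appeal), deontic closure gives O(redact_audit_trail).
Premise 12, O(¬mute_channel → ¬redact_audit_trail), contraposes to O(redact_audit_trail → mute_channel); with O(redact_audit_trail) we get O(mute_channel).
The contrapositive of premise 2 (O(¬escalate_transcript → ¬mute_channel)) is O(mute_channel → escalate_transcript), and O(mute_channel) is already established, so O(escalate_transcript).
Premises 3, 4, 6, 8, 13 do not contribute to this derivation.
Hence escalate_transcript is obligatory.

Obligatory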